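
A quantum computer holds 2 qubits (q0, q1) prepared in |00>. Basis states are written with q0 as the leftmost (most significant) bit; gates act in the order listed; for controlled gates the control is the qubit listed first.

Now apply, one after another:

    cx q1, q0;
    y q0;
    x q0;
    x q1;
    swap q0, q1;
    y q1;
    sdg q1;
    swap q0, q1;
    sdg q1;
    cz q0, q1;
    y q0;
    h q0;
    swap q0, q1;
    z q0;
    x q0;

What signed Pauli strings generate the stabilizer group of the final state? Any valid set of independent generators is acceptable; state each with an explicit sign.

The final state is stabilized by the group generated by +IX, +ZI; other independent generating sets are equally valid.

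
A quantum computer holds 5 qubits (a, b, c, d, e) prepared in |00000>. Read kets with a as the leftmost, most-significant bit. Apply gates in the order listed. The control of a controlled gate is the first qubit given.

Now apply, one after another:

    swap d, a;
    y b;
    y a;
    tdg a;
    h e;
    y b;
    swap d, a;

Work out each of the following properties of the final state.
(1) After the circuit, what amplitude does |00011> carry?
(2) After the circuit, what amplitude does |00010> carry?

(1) The amplitude on |00011> is sqrt(2)*exp(I*pi/4)/2.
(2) |00010> carries amplitude sqrt(2)*exp(I*pi/4)/2 in the final state.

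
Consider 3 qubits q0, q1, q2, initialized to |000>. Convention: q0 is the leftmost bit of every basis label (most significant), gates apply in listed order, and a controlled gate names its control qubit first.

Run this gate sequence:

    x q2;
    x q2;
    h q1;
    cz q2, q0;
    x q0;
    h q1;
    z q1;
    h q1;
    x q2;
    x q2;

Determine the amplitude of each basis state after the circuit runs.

The final amplitudes are sqrt(2)/2 on |100>, sqrt(2)/2 on |110>, and 0 on every other basis state.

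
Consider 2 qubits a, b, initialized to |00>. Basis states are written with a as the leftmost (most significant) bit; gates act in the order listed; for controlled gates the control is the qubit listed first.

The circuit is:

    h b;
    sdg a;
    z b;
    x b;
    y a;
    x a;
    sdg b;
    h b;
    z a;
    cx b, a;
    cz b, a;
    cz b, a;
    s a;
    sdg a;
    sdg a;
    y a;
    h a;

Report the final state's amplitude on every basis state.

The resulting statevector has amplitude sqrt(2)*(1 + I)/4 on |00>, sqrt(2)*(1 + I)/4 on |01>, sqrt(2)*(-1 - I)/4 on |10>, sqrt(2)*(1 + I)/4 on |11>.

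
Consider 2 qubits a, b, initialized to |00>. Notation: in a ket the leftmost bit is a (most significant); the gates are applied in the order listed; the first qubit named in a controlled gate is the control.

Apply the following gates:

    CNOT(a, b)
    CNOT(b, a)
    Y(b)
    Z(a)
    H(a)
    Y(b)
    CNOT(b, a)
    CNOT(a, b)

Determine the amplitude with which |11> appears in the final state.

The amplitude on |11> is sqrt(2)/2.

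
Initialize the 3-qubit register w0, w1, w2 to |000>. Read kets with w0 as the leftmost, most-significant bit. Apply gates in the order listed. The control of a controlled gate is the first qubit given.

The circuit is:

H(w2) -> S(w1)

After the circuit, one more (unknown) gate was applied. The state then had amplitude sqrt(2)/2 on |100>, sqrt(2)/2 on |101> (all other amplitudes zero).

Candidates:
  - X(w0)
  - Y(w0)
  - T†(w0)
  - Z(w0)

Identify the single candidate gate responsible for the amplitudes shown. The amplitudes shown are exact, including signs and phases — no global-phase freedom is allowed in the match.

The unique candidate consistent with the amplitudes is X(w0).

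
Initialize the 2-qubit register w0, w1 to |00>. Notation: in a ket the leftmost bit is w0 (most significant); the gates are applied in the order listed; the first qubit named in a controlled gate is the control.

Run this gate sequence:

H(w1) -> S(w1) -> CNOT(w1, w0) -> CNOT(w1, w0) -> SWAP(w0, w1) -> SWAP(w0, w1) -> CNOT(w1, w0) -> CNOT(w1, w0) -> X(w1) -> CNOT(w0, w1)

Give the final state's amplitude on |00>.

The final state's coefficient on |00> equals sqrt(2)*I/2. Key observation: the block from step 3 through step 8 cancels to the identity and can be dropped.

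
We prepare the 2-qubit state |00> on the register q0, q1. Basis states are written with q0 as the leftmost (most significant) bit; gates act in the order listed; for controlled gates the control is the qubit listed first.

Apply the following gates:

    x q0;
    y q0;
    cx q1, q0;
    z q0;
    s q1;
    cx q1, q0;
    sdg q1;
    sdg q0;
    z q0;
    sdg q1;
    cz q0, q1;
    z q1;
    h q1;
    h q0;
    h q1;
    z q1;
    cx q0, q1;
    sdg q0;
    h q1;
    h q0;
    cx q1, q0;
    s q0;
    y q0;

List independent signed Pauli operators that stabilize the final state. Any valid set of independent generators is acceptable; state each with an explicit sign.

One valid set of independent stabilizer generators is +XI, +IX (any independent generating set of the same group is equally correct).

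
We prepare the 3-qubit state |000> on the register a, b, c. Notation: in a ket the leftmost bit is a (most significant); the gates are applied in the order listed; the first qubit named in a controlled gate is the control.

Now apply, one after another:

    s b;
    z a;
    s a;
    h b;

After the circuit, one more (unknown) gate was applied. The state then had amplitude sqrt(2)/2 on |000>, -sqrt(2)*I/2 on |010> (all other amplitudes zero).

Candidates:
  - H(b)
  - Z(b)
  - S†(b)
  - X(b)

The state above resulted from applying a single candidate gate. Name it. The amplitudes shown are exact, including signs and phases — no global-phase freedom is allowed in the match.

The applied gate was S†(b).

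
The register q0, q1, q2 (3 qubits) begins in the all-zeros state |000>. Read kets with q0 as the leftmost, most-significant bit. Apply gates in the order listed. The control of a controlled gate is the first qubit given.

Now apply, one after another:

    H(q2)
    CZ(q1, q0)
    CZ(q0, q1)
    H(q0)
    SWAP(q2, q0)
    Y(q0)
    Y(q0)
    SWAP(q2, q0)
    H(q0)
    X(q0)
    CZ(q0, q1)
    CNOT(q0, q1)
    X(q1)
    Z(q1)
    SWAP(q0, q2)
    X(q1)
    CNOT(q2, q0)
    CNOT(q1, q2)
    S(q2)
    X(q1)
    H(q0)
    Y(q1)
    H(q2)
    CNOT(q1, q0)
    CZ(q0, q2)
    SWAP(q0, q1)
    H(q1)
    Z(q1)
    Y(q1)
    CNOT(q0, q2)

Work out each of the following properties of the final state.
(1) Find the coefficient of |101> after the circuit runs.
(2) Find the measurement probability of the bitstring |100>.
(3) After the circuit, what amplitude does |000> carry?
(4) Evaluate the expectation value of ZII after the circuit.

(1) |101> carries amplitude 1/2 in the final state. Key observation: the block from step 5 through step 8 cancels to the identity and can be dropped.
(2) The probability of measuring |100> is 1/4.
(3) The final state's coefficient on |000> equals 0.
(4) The expectation value of ZII is -1.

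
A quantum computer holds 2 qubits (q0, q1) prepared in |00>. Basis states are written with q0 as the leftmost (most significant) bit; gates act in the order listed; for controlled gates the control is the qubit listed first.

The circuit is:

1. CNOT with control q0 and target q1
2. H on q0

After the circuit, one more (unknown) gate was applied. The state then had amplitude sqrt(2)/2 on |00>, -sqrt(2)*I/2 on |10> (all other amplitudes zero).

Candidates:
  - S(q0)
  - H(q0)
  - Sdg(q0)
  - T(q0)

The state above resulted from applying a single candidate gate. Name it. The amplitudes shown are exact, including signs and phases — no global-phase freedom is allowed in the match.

The applied gate was Sdg(q0).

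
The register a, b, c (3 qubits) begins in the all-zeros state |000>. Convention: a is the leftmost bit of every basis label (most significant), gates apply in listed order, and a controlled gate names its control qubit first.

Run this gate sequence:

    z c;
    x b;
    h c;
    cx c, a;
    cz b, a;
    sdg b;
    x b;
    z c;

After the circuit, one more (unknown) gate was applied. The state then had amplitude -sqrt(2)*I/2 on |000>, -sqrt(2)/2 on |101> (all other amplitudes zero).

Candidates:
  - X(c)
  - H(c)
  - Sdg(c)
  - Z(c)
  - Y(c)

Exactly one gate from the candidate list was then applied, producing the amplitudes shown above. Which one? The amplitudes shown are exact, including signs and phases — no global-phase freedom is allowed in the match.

The applied gate was Sdg(c).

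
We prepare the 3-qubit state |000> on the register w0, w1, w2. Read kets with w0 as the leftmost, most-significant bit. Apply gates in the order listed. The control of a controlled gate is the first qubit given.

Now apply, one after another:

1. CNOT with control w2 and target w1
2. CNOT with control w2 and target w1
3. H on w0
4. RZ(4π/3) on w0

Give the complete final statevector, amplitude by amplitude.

The resulting statevector has amplitude -sqrt(2)*exp(I*pi/3)/2 on |000>, sqrt(2)*exp(2*I*pi/3)/2 on |100>, and 0 on every other basis state. Key observation: the block from step 1 through step 2 cancels to the identity and can be dropped.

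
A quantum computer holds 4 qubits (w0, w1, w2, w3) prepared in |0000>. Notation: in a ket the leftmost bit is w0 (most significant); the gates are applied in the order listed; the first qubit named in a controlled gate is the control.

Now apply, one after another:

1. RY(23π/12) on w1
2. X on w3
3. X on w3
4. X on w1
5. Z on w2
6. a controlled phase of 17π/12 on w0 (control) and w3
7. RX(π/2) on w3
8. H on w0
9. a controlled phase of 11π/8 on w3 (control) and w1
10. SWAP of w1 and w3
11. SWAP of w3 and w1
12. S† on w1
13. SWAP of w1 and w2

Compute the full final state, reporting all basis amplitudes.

After the circuit, the state carries amplitude -sqrt(6 - 3*sqrt(2))/8 + sqrt(sqrt(2) + 2)/8 on |0000>, -I*sqrt(sqrt(2) + 2)/8 + I*sqrt(6 - 3*sqrt(2))/8 on |0001>, I*sqrt(2 - sqrt(2))/8 + I*sqrt(3*sqrt(2) + 6)/8 on |0010>, (-sqrt(3*sqrt(2) + 6)/8 - sqrt(2 - sqrt(2))/8)*exp(3*I*pi/8) on |0011>, 0 on |0100>, 0 on |0101>, 0 on |0110>, 0 on |0111>, -sqrt(6 - 3*sqrt(2))/8 + sqrt(sqrt(2) + 2)/8 on |1000>, -I*sqrt(sqrt(2) + 2)/8 + I*sqrt(6 - 3*sqrt(2))/8 on |1001>, I*sqrt(2 - sqrt(2))/8 + I*sqrt(3*sqrt(2) + 6)/8 on |1010>, (-sqrt(3*sqrt(2) + 6)/8 - sqrt(2 - sqrt(2))/8)*exp(3*I*pi/8) on |1011>, 0 on |1100>, 0 on |1101>, 0 on |1110>, 0 on |1111>. Key observation: the block from step 2 through step 3 cancels to the identity and can be dropped.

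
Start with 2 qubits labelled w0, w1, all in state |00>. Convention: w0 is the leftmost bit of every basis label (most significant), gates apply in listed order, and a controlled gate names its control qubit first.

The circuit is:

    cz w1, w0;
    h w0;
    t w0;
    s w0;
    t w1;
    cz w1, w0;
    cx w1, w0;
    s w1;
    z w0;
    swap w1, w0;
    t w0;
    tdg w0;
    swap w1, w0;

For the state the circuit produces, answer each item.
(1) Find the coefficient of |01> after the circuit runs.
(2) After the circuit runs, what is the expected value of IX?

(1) The final state's coefficient on |01> equals 0.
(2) In the final state, IX has expectation 0.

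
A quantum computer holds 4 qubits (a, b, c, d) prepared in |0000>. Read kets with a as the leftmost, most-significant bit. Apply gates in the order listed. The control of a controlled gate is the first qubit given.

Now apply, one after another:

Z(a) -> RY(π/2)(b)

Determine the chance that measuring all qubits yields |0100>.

A full measurement returns |0100> with probability 1/2.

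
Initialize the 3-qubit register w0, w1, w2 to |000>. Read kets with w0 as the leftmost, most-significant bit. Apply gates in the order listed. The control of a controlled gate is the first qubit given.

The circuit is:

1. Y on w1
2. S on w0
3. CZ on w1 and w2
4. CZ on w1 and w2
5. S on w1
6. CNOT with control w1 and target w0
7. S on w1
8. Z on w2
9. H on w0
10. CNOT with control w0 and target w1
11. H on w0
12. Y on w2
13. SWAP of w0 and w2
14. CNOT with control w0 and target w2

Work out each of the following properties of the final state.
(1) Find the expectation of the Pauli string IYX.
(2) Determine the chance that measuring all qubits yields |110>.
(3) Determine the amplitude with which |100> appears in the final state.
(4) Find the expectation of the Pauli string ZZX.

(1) In the final state, IYX has expectation 0.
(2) Outcome |110> occurs with probability 1/4.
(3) |100> carries amplitude 1/2 in the final state.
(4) The observable ZZX averages to 1.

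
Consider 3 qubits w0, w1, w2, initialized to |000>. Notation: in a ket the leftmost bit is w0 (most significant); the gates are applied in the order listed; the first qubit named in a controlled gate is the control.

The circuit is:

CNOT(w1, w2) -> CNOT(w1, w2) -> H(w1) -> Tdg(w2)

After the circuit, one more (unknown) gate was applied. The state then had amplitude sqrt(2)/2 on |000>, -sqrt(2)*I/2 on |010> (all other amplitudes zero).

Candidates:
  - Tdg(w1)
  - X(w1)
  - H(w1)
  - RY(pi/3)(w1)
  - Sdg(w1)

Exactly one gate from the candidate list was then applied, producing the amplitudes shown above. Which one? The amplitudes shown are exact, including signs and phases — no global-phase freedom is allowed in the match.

The unique candidate consistent with the amplitudes is Sdg(w1). Key observation: gates 1-2 undo each other exactly, leaving only the rest of the circuit to track.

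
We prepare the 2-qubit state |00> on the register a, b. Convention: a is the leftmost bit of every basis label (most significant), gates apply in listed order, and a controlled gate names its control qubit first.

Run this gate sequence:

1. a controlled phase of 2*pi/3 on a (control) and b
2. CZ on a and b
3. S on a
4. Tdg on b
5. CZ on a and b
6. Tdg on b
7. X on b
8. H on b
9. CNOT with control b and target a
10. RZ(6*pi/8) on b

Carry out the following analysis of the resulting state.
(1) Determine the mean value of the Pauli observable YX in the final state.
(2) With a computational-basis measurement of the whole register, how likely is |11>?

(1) In the final state, YX has expectation -sqrt(2)/2.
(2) Outcome |11> occurs with probability 1/2.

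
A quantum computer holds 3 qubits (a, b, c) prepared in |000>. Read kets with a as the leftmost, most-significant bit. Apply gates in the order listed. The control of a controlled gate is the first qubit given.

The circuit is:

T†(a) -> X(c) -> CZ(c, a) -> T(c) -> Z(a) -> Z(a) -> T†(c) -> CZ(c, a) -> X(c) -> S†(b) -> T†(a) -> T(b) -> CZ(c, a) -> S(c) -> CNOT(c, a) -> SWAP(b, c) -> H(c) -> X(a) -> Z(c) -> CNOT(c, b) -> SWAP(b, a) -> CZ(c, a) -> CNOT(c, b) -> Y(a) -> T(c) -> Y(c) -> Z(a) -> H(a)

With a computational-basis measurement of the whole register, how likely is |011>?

Outcome |011> occurs with probability 1/4. Key observation: gates 2-9 undo each other exactly, leaving only the rest of the circuit to track.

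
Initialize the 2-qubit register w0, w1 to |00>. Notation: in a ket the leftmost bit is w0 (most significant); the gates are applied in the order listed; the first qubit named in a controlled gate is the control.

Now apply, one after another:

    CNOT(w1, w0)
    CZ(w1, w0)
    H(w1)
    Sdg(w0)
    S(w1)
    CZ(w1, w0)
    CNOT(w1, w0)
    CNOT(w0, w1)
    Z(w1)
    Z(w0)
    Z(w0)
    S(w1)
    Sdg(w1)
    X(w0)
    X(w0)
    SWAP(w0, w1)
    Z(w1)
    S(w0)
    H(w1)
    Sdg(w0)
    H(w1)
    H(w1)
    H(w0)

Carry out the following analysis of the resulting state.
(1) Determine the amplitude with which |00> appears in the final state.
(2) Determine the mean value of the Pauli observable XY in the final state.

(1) The final state's coefficient on |00> equals sqrt(2)*(1 - I)/4. Key observation: the block from step 12 through step 13 cancels to the identity and can be dropped.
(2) In the final state, XY has expectation 1.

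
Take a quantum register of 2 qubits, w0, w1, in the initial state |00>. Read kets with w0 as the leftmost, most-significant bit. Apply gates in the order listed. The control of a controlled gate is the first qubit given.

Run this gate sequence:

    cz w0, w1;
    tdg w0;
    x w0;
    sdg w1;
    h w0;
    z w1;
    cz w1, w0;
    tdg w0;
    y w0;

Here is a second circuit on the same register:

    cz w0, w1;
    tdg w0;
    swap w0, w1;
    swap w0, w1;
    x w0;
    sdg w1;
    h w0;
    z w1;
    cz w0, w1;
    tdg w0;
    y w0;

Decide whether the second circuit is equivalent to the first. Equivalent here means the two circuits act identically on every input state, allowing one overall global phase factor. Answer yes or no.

Yes: on every input state the two circuits agree up to one overall phase factor.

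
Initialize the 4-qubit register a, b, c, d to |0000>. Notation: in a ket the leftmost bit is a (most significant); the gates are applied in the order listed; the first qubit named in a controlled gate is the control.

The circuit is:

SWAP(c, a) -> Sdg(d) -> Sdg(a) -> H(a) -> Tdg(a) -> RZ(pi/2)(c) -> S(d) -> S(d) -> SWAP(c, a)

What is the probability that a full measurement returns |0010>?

Outcome |0010> occurs with probability 1/2.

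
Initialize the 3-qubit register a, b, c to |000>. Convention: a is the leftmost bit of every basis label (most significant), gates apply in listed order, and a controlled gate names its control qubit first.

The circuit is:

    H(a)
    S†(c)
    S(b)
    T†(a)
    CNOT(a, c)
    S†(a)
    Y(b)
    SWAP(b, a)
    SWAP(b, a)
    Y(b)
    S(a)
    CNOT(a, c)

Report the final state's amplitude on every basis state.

After the circuit, the state carries amplitude sqrt(2)/2 on |000>, -sqrt(2)*exp(3*I*pi/4)/2 on |100>, and 0 on every other basis state. Key observation: the block from step 5 through step 12 cancels to the identity and can be dropped.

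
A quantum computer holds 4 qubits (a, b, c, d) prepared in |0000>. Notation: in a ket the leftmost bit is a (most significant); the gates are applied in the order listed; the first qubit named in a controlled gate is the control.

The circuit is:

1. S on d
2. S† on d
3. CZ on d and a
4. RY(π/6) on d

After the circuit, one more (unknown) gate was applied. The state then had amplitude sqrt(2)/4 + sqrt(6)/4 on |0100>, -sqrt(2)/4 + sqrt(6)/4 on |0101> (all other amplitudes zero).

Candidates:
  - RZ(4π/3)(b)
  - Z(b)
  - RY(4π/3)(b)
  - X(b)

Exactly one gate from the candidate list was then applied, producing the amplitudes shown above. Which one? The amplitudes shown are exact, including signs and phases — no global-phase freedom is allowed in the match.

It was X(b) that produced the state shown. Key observation: gates 1-2 undo each other exactly, leaving only the rest of the circuit to track.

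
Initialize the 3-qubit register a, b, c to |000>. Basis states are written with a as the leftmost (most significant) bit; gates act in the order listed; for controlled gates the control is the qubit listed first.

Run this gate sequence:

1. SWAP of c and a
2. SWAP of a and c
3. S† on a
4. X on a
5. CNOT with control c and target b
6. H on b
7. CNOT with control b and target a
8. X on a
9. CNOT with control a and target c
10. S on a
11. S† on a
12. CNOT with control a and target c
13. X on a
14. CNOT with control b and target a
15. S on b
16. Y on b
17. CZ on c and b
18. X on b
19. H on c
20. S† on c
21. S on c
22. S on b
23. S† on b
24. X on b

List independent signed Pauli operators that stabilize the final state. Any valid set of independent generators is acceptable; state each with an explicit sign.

The final state is stabilized by the group generated by +IYI, +IIX, -ZII; other independent generating sets are equally valid. Key observation: gates 7-14 undo each other exactly, leaving only the rest of the circuit to track.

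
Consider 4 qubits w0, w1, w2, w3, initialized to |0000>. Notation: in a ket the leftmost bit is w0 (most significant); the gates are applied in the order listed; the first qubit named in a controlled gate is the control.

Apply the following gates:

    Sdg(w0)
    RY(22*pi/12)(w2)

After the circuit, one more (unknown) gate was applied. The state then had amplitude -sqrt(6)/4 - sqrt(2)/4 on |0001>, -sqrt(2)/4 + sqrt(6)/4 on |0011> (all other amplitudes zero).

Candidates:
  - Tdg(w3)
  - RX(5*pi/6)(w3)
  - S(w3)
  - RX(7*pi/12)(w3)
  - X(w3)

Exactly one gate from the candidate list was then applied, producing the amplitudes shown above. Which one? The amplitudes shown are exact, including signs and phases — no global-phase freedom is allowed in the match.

The applied gate was X(w3).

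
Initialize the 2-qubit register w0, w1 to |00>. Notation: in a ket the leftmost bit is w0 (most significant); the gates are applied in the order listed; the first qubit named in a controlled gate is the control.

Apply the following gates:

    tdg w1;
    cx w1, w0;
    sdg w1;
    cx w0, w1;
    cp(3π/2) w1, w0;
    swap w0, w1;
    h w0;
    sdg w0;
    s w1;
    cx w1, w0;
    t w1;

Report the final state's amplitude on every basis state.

The final amplitudes are sqrt(2)/2 on |00>, 0 on |01>, -sqrt(2)*I/2 on |10>, 0 on |11>.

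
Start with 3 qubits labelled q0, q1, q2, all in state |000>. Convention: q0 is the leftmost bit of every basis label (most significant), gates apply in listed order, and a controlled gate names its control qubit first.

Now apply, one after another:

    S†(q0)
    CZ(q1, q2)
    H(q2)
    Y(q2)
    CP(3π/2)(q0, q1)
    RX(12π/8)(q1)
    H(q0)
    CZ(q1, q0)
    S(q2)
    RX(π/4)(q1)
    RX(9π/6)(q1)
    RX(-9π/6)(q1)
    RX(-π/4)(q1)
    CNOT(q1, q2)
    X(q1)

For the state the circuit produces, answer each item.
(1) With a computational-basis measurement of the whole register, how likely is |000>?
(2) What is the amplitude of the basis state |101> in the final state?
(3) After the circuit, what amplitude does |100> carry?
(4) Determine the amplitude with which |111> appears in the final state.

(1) A full measurement returns |000> with probability 1/8. Key observation: gates 10-13 undo each other exactly, leaving only the rest of the circuit to track.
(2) The amplitude on |101> is sqrt(2)/4.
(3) The final state's coefficient on |100> equals -sqrt(2)*I/4.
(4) The amplitude on |111> is sqrt(2)/4.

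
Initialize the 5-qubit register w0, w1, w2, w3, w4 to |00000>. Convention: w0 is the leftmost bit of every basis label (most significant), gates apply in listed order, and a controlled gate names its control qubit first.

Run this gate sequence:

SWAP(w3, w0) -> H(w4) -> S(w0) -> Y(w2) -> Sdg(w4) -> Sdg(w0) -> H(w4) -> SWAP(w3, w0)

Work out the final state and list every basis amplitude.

The final amplitudes are 1/2 + I/2 on |00100>, -1/2 + I/2 on |00101>, and 0 on every other basis state.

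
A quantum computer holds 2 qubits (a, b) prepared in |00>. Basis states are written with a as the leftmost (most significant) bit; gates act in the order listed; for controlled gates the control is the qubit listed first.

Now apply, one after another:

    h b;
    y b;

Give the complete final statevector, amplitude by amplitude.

The resulting statevector has amplitude -sqrt(2)*I/2 on |00>, sqrt(2)*I/2 on |01>, 0 on |10>, 0 on |11>.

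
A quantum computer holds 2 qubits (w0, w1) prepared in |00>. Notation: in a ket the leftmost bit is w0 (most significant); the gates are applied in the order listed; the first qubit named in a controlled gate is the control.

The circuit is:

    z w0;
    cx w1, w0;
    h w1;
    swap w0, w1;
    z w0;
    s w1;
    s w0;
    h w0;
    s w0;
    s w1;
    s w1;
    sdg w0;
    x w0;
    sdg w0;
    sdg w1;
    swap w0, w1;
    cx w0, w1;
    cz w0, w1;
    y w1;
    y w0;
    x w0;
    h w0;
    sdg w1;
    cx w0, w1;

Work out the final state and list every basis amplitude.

The resulting statevector has amplitude sqrt(2)*(-1 - I)/4 on |00>, sqrt(2)*(-1 + I)/4 on |01>, sqrt(2)*(-1 + I)/4 on |10>, sqrt(2)*(-1 - I)/4 on |11>.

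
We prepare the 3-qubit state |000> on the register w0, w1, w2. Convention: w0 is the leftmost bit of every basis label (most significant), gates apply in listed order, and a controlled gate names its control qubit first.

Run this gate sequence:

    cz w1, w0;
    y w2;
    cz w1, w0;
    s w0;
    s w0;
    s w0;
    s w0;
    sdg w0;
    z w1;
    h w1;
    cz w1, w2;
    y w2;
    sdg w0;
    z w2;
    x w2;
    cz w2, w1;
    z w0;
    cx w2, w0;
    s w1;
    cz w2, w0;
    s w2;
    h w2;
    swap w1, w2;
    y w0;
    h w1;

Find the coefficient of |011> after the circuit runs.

The final state's coefficient on |011> equals -sqrt(2)*I/2. Key observation: the block from step 4 through step 7 cancels to the identity and can be dropped.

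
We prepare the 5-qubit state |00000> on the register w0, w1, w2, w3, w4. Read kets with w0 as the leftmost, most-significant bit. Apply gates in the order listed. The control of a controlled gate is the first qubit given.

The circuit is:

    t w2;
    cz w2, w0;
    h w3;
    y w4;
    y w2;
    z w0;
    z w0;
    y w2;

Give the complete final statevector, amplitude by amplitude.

The final amplitudes are sqrt(2)*I/2 on |00001>, sqrt(2)*I/2 on |00011>, and 0 on every other basis state.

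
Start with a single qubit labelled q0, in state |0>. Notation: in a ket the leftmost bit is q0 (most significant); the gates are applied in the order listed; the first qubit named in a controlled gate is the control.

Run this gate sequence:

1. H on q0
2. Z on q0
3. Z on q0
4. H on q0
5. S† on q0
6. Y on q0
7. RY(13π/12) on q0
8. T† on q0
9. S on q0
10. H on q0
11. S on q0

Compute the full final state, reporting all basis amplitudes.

The final amplitudes are -I*sqrt(6*sqrt(2) + 12)/8 - sqrt(2*sqrt(2) + 4)*exp(3*I*pi/4)/8 - I*sqrt(4 - 2*sqrt(2))/8 + sqrt(12 - 6*sqrt(2))*exp(3*I*pi/4)/8 on |0>, sqrt(4 - 2*sqrt(2))/8 + sqrt(6*sqrt(2) + 12)/8 - sqrt(2*sqrt(2) + 4)*exp(I*pi/4)/8 + sqrt(12 - 6*sqrt(2))*exp(I*pi/4)/8 on |1>.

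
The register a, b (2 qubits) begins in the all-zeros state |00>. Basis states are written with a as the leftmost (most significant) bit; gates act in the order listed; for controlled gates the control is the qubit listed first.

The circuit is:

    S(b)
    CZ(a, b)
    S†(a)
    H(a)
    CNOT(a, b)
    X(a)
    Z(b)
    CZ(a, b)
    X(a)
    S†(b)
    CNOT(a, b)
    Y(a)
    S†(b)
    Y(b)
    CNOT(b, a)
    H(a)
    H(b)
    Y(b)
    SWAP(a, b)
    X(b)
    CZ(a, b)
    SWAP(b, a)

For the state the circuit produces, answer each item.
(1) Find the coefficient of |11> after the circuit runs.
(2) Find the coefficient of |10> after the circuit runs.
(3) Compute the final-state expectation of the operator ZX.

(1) The amplitude on |11> is sqrt(2)*(1 + I)/4.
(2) The amplitude on |10> is sqrt(2)*(-1 - I)/4.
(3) The expectation value of ZX is 1.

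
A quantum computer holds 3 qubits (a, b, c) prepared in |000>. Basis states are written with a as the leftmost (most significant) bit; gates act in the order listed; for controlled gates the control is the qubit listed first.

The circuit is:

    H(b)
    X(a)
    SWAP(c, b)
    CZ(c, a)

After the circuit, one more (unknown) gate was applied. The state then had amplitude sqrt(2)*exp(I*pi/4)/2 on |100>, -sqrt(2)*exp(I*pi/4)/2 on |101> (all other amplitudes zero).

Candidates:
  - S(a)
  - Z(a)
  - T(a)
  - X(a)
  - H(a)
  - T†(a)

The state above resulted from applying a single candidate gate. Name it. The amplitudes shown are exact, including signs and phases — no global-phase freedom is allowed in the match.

It was T(a) that produced the state shown.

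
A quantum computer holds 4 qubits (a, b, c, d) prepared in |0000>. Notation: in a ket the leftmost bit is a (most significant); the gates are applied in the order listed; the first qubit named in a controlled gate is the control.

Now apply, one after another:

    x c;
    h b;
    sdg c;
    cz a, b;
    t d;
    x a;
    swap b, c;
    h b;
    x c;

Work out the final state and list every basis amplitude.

After the circuit, the state carries amplitude -I/2 on |1000>, -I/2 on |1010>, I/2 on |1100>, I/2 on |1110>, and 0 on every other basis state.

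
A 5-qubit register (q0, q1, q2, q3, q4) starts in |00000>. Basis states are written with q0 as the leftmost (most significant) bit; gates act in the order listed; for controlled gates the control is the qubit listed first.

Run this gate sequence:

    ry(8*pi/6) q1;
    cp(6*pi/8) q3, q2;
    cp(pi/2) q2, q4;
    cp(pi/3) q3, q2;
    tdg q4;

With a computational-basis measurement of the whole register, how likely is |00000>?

A full measurement returns |00000> with probability 1/4.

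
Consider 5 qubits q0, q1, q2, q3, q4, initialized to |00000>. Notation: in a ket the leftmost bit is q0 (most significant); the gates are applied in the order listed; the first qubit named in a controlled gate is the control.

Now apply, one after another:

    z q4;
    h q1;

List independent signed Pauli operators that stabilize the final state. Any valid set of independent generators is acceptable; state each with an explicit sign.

The final state is stabilized by the group generated by +IXIII, +ZIIII, +IIZII, +IIIZI, +IIIIZ; other independent generating sets are equally valid.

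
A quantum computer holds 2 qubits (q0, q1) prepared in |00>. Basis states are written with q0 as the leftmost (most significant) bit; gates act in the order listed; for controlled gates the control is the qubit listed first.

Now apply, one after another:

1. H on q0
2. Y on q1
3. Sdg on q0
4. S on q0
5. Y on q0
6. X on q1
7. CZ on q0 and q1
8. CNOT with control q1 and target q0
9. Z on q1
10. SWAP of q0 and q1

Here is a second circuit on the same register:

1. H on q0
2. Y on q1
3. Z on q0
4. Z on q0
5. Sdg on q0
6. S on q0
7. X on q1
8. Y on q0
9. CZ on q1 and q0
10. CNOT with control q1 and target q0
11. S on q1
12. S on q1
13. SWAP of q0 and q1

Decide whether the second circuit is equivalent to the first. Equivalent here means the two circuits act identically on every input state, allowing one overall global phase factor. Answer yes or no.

Yes: on every input state the two circuits agree up to one overall phase factor.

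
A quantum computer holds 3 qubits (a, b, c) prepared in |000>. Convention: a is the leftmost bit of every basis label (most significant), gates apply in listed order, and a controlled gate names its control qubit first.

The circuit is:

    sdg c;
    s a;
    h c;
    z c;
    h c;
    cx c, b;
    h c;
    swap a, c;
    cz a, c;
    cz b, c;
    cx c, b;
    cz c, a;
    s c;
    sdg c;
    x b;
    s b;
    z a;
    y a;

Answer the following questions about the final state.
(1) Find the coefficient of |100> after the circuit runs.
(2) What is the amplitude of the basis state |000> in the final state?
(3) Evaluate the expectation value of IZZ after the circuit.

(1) The amplitude on |100> is sqrt(2)*I/2.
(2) The final state's coefficient on |000> equals -sqrt(2)*I/2.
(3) The observable IZZ averages to 1.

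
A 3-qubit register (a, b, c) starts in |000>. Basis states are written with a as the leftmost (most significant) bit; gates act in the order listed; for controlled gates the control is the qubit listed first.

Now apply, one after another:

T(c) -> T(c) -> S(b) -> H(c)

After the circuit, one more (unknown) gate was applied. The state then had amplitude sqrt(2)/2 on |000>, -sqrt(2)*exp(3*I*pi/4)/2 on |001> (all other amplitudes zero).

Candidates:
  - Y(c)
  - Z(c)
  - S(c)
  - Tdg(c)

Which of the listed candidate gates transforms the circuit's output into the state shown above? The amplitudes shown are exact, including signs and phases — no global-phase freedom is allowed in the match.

The applied gate was Tdg(c).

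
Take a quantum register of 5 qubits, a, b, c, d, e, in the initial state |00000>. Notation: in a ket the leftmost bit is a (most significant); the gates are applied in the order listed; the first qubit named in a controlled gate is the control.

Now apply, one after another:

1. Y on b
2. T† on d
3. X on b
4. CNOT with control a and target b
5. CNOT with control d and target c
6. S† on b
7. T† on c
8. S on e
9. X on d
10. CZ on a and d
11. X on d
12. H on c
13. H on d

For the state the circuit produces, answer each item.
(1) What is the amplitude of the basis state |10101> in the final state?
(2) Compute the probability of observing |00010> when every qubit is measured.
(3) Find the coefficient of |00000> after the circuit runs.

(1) |10101> carries amplitude 0 in the final state.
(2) Outcome |00010> occurs with probability 1/4.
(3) The final state's coefficient on |00000> equals I/2.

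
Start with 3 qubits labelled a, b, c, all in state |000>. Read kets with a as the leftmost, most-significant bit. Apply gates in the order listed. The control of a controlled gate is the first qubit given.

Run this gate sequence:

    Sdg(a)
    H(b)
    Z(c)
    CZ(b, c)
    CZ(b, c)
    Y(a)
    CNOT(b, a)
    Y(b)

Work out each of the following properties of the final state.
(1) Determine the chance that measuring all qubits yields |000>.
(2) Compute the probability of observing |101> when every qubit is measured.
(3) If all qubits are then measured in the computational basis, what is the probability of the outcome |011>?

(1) The probability of measuring |000> is 1/2. Key observation: steps 4-5 multiply out to the identity, so the circuit reduces to the remaining gates.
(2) The probability of measuring |101> is 0.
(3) A full measurement returns |011> with probability 0.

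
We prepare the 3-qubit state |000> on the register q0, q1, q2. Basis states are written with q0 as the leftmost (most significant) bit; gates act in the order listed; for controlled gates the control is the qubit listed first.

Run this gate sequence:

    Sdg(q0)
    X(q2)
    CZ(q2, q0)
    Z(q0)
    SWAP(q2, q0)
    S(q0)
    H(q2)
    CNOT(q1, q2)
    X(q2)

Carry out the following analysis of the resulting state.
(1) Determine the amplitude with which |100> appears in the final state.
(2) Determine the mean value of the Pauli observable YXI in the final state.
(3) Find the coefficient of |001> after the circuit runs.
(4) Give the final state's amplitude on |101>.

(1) The final state's coefficient on |100> equals sqrt(2)*I/2.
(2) The expectation value of YXI is 0.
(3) The final state's coefficient on |001> equals 0.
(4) The final state's coefficient on |101> equals sqrt(2)*I/2.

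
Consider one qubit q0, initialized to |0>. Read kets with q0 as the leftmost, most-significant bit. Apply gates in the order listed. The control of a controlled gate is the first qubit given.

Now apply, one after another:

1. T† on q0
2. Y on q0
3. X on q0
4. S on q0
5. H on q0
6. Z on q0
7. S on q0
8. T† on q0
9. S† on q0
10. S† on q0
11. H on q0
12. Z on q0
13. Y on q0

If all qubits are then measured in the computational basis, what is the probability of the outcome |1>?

A full measurement returns |1> with probability sqrt(2)/4 + 1/2.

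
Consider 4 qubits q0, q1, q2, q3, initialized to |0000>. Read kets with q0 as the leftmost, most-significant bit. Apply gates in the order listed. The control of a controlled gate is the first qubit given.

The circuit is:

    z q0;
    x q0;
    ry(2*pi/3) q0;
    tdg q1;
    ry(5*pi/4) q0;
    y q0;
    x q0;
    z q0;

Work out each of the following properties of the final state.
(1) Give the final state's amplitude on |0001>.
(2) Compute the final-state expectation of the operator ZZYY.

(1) The final state's coefficient on |0001> equals 0.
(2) The observable ZZYY averages to 0.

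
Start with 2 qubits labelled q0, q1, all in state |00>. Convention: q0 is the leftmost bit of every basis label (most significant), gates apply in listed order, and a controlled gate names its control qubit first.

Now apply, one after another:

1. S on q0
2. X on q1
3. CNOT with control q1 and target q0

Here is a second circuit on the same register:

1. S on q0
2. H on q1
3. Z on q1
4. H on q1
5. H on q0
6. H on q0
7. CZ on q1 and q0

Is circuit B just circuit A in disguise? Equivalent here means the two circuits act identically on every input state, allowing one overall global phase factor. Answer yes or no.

No, they are not equivalent — no single phase factor reconciles the two unitaries.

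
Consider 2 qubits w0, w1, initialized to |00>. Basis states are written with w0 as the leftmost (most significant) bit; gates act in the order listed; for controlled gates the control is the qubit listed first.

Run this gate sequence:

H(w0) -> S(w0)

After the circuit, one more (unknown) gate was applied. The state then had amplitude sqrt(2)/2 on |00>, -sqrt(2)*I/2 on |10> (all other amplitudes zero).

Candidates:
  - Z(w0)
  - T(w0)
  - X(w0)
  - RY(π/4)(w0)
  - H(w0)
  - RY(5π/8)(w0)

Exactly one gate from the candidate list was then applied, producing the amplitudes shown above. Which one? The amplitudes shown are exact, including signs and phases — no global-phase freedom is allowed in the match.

The unique candidate consistent with the amplitudes is Z(w0).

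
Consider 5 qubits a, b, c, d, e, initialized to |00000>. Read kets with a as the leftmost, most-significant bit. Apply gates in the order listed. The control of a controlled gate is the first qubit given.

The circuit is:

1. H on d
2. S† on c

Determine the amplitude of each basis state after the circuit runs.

The resulting statevector has amplitude sqrt(2)/2 on |00000>, sqrt(2)/2 on |00010>, and 0 on every other basis state.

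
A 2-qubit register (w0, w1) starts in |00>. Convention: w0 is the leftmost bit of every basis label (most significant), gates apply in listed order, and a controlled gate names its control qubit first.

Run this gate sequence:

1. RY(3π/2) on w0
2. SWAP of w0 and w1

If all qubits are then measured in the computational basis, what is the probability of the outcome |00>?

Outcome |00> occurs with probability 1/2.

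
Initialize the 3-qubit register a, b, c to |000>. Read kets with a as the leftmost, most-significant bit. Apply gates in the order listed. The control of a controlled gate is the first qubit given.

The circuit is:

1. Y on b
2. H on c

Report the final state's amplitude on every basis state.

After the circuit, the state carries amplitude sqrt(2)*I/2 on |010>, sqrt(2)*I/2 on |011>, and 0 on every other basis state.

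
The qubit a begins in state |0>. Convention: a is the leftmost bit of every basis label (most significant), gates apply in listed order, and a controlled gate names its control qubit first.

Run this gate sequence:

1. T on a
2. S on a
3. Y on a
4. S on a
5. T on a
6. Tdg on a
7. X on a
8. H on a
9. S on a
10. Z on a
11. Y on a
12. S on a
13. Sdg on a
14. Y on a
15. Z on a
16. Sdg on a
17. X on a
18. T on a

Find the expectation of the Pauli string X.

In the final state, X has expectation sqrt(2)/2.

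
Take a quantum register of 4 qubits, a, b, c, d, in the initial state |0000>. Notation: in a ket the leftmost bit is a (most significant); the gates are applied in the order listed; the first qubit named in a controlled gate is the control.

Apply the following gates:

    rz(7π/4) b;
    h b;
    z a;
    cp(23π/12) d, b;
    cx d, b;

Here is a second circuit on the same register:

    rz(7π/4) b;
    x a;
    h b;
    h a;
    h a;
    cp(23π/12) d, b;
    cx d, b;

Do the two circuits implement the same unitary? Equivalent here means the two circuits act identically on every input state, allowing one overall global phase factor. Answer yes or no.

No: there is an input state on which the two circuits produce genuinely different outputs (not merely differing by a phase).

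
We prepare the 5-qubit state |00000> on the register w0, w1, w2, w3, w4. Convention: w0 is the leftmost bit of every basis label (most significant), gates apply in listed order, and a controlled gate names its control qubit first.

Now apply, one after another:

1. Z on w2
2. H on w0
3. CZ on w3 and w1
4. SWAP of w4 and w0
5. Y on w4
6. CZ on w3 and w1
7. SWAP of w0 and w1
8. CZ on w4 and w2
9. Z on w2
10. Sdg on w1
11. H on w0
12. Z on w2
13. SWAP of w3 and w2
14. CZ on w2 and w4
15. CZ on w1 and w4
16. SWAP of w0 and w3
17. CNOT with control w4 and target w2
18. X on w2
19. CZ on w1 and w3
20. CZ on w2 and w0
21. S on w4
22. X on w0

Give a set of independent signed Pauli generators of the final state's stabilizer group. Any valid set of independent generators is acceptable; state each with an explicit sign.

The final state is stabilized by the group generated by -IIXIY, +IIIXI, -ZIIII, +IZIII, -IIZIZ; other independent generating sets are equally valid.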